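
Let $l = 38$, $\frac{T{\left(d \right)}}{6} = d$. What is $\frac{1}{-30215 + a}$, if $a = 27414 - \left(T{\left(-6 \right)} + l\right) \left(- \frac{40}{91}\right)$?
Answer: $- \frac{91}{254811} \approx -0.00035713$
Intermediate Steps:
$T{\left(d \right)} = 6 d$
$a = \frac{2494754}{91}$ ($a = 27414 - \left(6 \left(-6\right) + 38\right) \left(- \frac{40}{91}\right) = 27414 - \left(-36 + 38\right) \left(\left(-40\right) \frac{1}{91}\right) = 27414 - 2 \left(- \frac{40}{91}\right) = 27414 - - \frac{80}{91} = 27414 + \frac{80}{91} = \frac{2494754}{91} \approx 27415.0$)
$\frac{1}{-30215 + a} = \frac{1}{-30215 + \frac{2494754}{91}} = \frac{1}{- \frac{254811}{91}} = - \frac{91}{254811}$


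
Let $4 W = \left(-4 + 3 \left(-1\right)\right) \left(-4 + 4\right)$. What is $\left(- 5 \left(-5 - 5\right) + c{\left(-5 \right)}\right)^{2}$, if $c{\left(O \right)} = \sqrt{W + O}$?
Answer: $2495 + 100 i \sqrt{5} \approx 2495.0 + 223.61 i$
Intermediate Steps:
$W = 0$ ($W = \frac{\left(-4 + 3 \left(-1\right)\right) \left(-4 + 4\right)}{4} = \frac{\left(-4 - 3\right) 0}{4} = \frac{\left(-7\right) 0}{4} = \frac{1}{4} \cdot 0 = 0$)
$c{\left(O \right)} = \sqrt{O}$ ($c{\left(O \right)} = \sqrt{0 + O} = \sqrt{O}$)
$\left(- 5 \left(-5 - 5\right) + c{\left(-5 \right)}\right)^{2} = \left(- 5 \left(-5 - 5\right) + \sqrt{-5}\right)^{2} = \left(\left(-5\right) \left(-10\right) + i \sqrt{5}\right)^{2} = \left(50 + i \sqrt{5}\right)^{2}$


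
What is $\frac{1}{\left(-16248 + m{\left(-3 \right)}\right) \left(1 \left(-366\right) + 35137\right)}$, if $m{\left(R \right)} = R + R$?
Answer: $- \frac{1}{565167834} \approx -1.7694 \cdot 10^{-9}$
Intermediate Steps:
$m{\left(R \right)} = 2 R$
$\frac{1}{\left(-16248 + m{\left(-3 \right)}\right) \left(1 \left(-366\right) + 35137\right)} = \frac{1}{\left(-16248 + 2 \left(-3\right)\right) \left(1 \left(-366\right) + 35137\right)} = \frac{1}{\left(-16248 - 6\right) \left(-366 + 35137\right)} = \frac{1}{\left(-16254\right) 34771} = \frac{1}{-565167834} = - \frac{1}{565167834}$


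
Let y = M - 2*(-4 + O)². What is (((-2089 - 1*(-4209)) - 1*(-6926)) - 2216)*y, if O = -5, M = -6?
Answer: -1147440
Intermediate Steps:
y = -168 (y = -6 - 2*(-4 - 5)² = -6 - 2*(-9)² = -6 - 2*81 = -6 - 162 = -168)
(((-2089 - 1*(-4209)) - 1*(-6926)) - 2216)*y = (((-2089 - 1*(-4209)) - 1*(-6926)) - 2216)*(-168) = (((-2089 + 4209) + 6926) - 2216)*(-168) = ((2120 + 6926) - 2216)*(-168) = (9046 - 2216)*(-168) = 6830*(-168) = -1147440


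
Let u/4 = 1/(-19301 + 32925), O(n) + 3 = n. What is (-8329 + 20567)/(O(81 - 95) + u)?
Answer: -41682628/57901 ≈ -719.89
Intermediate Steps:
O(n) = -3 + n
u = 1/3406 (u = 4/(-19301 + 32925) = 4/13624 = 4*(1/13624) = 1/3406 ≈ 0.00029360)
(-8329 + 20567)/(O(81 - 95) + u) = (-8329 + 20567)/((-3 + (81 - 95)) + 1/3406) = 12238/((-3 - 14) + 1/3406) = 12238/(-17 + 1/3406) = 12238/(-57901/3406) = 12238*(-3406/57901) = -41682628/57901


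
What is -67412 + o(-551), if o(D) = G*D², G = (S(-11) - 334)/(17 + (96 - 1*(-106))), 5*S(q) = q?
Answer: -584169421/1095 ≈ -5.3349e+5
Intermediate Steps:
S(q) = q/5
G = -1681/1095 (G = ((⅕)*(-11) - 334)/(17 + (96 - 1*(-106))) = (-11/5 - 334)/(17 + (96 + 106)) = -1681/(5*(17 + 202)) = -1681/5/219 = -1681/5*1/219 = -1681/1095 ≈ -1.5352)
o(D) = -1681*D²/1095
-67412 + o(-551) = -67412 - 1681/1095*(-551)² = -67412 - 1681/1095*303601 = -67412 - 510353281/1095 = -584169421/1095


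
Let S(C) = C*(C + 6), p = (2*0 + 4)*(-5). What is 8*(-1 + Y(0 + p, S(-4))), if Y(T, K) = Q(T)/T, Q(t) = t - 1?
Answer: ⅖ ≈ 0.40000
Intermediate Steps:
Q(t) = -1 + t
p = -20 (p = (0 + 4)*(-5) = 4*(-5) = -20)
S(C) = C*(6 + C)
Y(T, K) = (-1 + T)/T
8*(-1 + Y(0 + p, S(-4))) = 8*(-1 + (-1 + (0 - 20))/(0 - 20)) = 8*(-1 + (-1 - 20)/(-20)) = 8*(-1 - 1/20*(-21)) = 8*(-1 + 21/20) = 8*(1/20) = ⅖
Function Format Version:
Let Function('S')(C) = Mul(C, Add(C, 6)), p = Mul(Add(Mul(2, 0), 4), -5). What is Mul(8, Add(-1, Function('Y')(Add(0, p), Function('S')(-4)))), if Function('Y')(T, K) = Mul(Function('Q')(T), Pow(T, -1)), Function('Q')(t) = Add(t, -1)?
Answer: Rational(2, 5) ≈ 0.40000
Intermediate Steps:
Function('Q')(t) = Add(-1, t)
p = -20 (p = Mul(Add(0, 4), -5) = Mul(4, -5) = -20)
Function('S')(C) = Mul(C, Add(6, C))
Function('Y')(T, K) = Mul(Pow(T, -1), Add(-1, T)) (Function('Y')(T, K) = Mul(Add(-1, T), Pow(T, -1)) = Mul(Pow(T, -1), Add(-1, T)))
Mul(8, Add(-1, Function('Y')(Add(0, p), Function('S')(-4)))) = Mul(8, Add(-1, Mul(Pow(Add(0, -20), -1), Add(-1, Add(0, -20))))) = Mul(8, Add(-1, Mul(Pow(-20, -1), Add(-1, -20)))) = Mul(8, Add(-1, Mul(Rational(-1, 20), -21))) = Mul(8, Add(-1, Rational(21, 20))) = Mul(8, Rational(1, 20)) = Rational(2, 5)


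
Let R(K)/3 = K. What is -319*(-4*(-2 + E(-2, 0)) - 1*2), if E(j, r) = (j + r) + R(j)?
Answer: -12122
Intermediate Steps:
R(K) = 3*K
E(j, r) = r + 4*j (E(j, r) = (j + r) + 3*j = r + 4*j)
-319*(-4*(-2 + E(-2, 0)) - 1*2) = -319*(-4*(-2 + (0 + 4*(-2))) - 1*2) = -319*(-4*(-2 + (0 - 8)) - 2) = -319*(-4*(-2 - 8) - 2) = -319*(-4*(-10) - 2) = -319*(40 - 2) = -319*38 = -12122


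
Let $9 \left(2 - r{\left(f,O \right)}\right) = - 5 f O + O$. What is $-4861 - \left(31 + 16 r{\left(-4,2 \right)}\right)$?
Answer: $- \frac{14548}{3} \approx -4849.3$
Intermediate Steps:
$r{\left(f,O \right)} = 2 - \frac{O}{9} + \frac{5 O f}{9}$ ($r{\left(f,O \right)} = 2 - \frac{- 5 f O + O}{9} = 2 - \frac{- 5 O f + O}{9} = 2 - \frac{O - 5 O f}{9} = 2 + \left(- \frac{O}{9} + \frac{5 O f}{9}\right) = 2 - \frac{O}{9} + \frac{5 O f}{9}$)
$-4861 - \left(31 + 16 r{\left(-4,2 \right)}\right) = -4861 - \left(31 + 16 \left(2 - \frac{2}{9} + \frac{5}{9} \cdot 2 \left(-4\right)\right)\right) = -4861 - \left(31 + 16 \left(2 - \frac{2}{9} - \frac{40}{9}\right)\right) = -4861 - \left(31 + 16 \left(- \frac{8}{3}\right)\right) = -4861 - \left(31 - \frac{128}{3}\right) = -4861 - - \frac{35}{3} = -4861 + \frac{35}{3} = - \frac{14548}{3}$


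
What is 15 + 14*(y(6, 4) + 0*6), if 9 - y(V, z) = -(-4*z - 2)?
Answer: -111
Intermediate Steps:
y(V, z) = 7 - 4*z (y(V, z) = 9 - (-1)*(-4*z - 2) = 9 - (-1)*(-2 - 4*z) = 9 - (2 + 4*z) = 9 + (-2 - 4*z) = 7 - 4*z)
15 + 14*(y(6, 4) + 0*6) = 15 + 14*((7 - 4*4) + 0*6) = 15 + 14*((7 - 16) + 0) = 15 + 14*(-9 + 0) = 15 + 14*(-9) = 15 - 126 = -111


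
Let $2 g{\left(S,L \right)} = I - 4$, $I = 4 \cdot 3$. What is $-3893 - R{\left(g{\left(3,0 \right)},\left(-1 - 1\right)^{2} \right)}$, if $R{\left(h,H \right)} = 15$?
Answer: $-3908$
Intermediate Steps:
$I = 12$
$g{\left(S,L \right)} = 4$ ($g{\left(S,L \right)} = \frac{12 - 4}{2} = \frac{1}{2} \cdot 8 = 4$)
$-3893 - R{\left(g{\left(3,0 \right)},\left(-1 - 1\right)^{2} \right)} = -3893 - 15 = -3908$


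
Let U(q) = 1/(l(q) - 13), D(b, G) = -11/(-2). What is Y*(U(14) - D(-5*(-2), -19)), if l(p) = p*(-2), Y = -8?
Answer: 1812/41 ≈ 44.195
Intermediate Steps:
D(b, G) = 11/2 (D(b, G) = -11*(-½) = 11/2)
l(p) = -2*p
U(q) = 1/(-13 - 2*q) (U(q) = 1/(-2*q - 13) = 1/(-13 - 2*q))
Y*(U(14) - D(-5*(-2), -19)) = -8*(-1/(13 + 2*14) - 1*11/2) = -8*(-1/(13 + 28) - 11/2) = -8*(-1/41 - 11/2) = -8*(-453/82) = 1812/41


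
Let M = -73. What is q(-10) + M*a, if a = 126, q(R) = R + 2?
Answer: -9206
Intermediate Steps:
q(R) = 2 + R
q(-10) + M*a = (2 - 10) - 73*126 = -8 - 9198 = -9206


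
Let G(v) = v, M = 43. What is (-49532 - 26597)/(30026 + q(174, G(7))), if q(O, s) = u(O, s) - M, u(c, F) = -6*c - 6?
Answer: -76129/28933 ≈ -2.6312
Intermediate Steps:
u(c, F) = -6 - 6*c
q(O, s) = -49 - 6*O (q(O, s) = (-6 - 6*O) - 1*43 = (-6 - 6*O) - 43 = -49 - 6*O)
(-49532 - 26597)/(30026 + q(174, G(7))) = (-49532 - 26597)/(30026 + (-49 - 6*174)) = -76129/(30026 + (-49 - 1044)) = -76129/(30026 - 1093) = -76129/28933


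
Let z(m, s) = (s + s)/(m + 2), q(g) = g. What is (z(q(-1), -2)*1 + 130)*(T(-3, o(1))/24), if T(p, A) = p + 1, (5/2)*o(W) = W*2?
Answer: -21/2 ≈ -10.500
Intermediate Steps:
z(m, s) = 2*s/(2 + m) (z(m, s) = (2*s)/(2 + m) = 2*s/(2 + m))
o(W) = 4*W/5 (o(W) = 2*(W*2)/5 = 2*(2*W)/5 = 4*W/5)
T(p, A) = 1 + p
(z(q(-1), -2)*1 + 130)*(T(-3, o(1))/24) = ((2*(-2)/(2 - 1))*1 + 130)*((1 - 3)/24) = ((2*(-2)/1)*1 + 130)*(-2*1/24) = ((2*(-2)*1)*1 + 130)*(-1/12) = (-4*1 + 130)*(-1/12) = (-4 + 130)*(-1/12) = 126*(-1/12) = -21/2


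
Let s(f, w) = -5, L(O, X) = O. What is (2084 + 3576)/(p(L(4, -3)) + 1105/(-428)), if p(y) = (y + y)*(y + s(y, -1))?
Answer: -2422480/4529 ≈ -534.88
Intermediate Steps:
p(y) = 2*y*(-5 + y) (p(y) = (y + y)*(y - 5) = (2*y)*(-5 + y) = 2*y*(-5 + y))
(2084 + 3576)/(p(L(4, -3)) + 1105/(-428)) = (2084 + 3576)/(2*4*(-5 + 4) + 1105/(-428)) = 5660/(2*4*(-1) + 1105*(-1/428)) = 5660/(-8 - 1105/428) = 5660/(-4529/428) = 5660*(-428/4529) = -2422480/4529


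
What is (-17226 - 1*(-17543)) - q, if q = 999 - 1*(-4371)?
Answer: -5053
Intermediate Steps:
q = 5370 (q = 999 + 4371 = 5370)
(-17226 - 1*(-17543)) - q = (-17226 - 1*(-17543)) - 1*5370 = (-17226 + 17543) - 5370 = 317 - 5370 = -5053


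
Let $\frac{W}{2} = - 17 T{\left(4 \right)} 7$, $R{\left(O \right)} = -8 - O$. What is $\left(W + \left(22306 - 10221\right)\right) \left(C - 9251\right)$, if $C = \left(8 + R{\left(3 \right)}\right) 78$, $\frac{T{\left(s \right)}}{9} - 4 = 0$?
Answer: $-33358745$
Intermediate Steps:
$T{\left(s \right)} = 36$ ($T{\left(s \right)} = 36 + 9 \cdot 0 = 36 + 0 = 36$)
$C = -234$ ($C = \left(8 - 11\right) 78 = \left(-3\right) 78 = -234$)
$W = -8568$ ($W = 2 \left(-17\right) 36 \cdot 7 = 2 \left(\left(-612\right) 7\right) = 2 \left(-4284\right) = -8568$)
$\left(W + \left(22306 - 10221\right)\right) \left(C - 9251\right) = \left(-8568 + \left(22306 - 10221\right)\right) \left(-234 - 9251\right) = \left(-8568 + \left(22306 - 10221\right)\right) \left(-9485\right) = \left(-8568 + 12085\right) \left(-9485\right) = 3517 \left(-9485\right) = -33358745$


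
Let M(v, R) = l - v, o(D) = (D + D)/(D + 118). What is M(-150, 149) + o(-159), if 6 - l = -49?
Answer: 8723/41 ≈ 212.76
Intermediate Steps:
l = 55 (l = 6 - 1*(-49) = 6 + 49 = 55)
o(D) = 2*D/(118 + D) (o(D) = (2*D)/(118 + D) = 2*D/(118 + D))
M(v, R) = 55 - v
M(-150, 149) + o(-159) = (55 - 1*(-150)) + 2*(-159)/(118 - 159) = (55 + 150) + 2*(-159)/(-41) = 205 + 2*(-159)*(-1/41) = 205 + 318/41 = 8723/41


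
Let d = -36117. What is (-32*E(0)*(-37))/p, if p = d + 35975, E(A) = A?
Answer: 0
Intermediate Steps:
p = -142 (p = -36117 + 35975 = -142)
(-32*E(0)*(-37))/p = (-32*0*(-37))/(-142) = (0*(-37))*(-1/142) = 0*(-1/142) = 0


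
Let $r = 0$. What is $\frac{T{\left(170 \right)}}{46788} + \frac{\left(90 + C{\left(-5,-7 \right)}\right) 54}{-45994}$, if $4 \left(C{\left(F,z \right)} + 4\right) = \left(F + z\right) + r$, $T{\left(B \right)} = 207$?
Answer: $- \frac{33363843}{358661212} \approx -0.093023$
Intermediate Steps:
$C{\left(F,z \right)} = -4 + \frac{F}{4} + \frac{z}{4}$ ($C{\left(F,z \right)} = -4 + \frac{\left(F + z\right) + 0}{4} = -4 + \frac{F + z}{4} = -4 + \left(\frac{F}{4} + \frac{z}{4}\right) = -4 + \frac{F}{4} + \frac{z}{4}$)
$\frac{T{\left(170 \right)}}{46788} + \frac{\left(90 + C{\left(-5,-7 \right)}\right) 54}{-45994} = \frac{207}{46788} + \frac{\left(90 + \left(-4 + \frac{1}{4} \left(-5\right) + \frac{1}{4} \left(-7\right)\right)\right) 54}{-45994} = 207 \cdot \frac{1}{46788} + \left(90 - 7\right) 54 \left(- \frac{1}{45994}\right) = \frac{69}{15596} + \left(90 - 7\right) 54 \left(- \frac{1}{45994}\right) = \frac{69}{15596} + 83 \cdot 54 \left(- \frac{1}{45994}\right) = \frac{69}{15596} + 4482 \left(- \frac{1}{45994}\right) = \frac{69}{15596} - \frac{2241}{22997} = - \frac{33363843}{358661212}$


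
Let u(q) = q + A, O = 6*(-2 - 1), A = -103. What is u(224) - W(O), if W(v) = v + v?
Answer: 157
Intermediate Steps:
O = -18 (O = 6*(-3) = -18)
u(q) = -103 + q (u(q) = q - 103 = -103 + q)
W(v) = 2*v
u(224) - W(O) = (-103 + 224) - 2*(-18) = 121 - 1*(-36) = 121 + 36 = 157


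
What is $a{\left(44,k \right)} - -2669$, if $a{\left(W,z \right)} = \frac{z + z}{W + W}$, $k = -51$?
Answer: $\frac{117385}{44} \approx 2667.8$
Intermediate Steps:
$a{\left(W,z \right)} = \frac{z}{W}$ ($a{\left(W,z \right)} = \frac{2 z}{2 W} = 2 z \frac{1}{2 W} = \frac{z}{W}$)
$a{\left(44,k \right)} - -2669 = - \frac{51}{44} - -2669 = \left(-51\right) \frac{1}{44} + 2669 = - \frac{51}{44} + 2669 = \frac{117385}{44}$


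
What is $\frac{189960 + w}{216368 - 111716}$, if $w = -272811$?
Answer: $- \frac{27617}{34884} \approx -0.79168$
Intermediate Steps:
$\frac{189960 + w}{216368 - 111716} = \frac{189960 - 272811}{216368 - 111716} = - \frac{82851}{104652} = \left(-82851\right) \frac{1}{104652} = - \frac{27617}{34884}$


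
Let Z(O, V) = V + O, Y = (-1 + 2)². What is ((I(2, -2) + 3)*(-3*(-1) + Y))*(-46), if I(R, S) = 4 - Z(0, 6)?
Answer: -184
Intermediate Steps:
Y = 1 (Y = 1² = 1)
Z(O, V) = O + V
I(R, S) = -2 (I(R, S) = 4 - (0 + 6) = 4 - 1*6 = 4 - 6 = -2)
((I(2, -2) + 3)*(-3*(-1) + Y))*(-46) = ((-2 + 3)*(-3*(-1) + 1))*(-46) = (1*(3 + 1))*(-46) = (1*4)*(-46) = 4*(-46) = -184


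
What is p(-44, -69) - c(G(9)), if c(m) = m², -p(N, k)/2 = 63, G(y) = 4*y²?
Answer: -105102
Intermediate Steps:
p(N, k) = -126 (p(N, k) = -2*63 = -126)
p(-44, -69) - c(G(9)) = -126 - (4*9²)² = -126 - (4*81)² = -126 - 1*324² = -126 - 1*104976 = -126 - 104976 = -105102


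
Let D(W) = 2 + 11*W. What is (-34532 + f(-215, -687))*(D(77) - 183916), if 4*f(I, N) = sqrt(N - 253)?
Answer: 6321669644 - 183067*I*sqrt(235)/2 ≈ 6.3217e+9 - 1.4032e+6*I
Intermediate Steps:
f(I, N) = sqrt(-253 + N)/4 (f(I, N) = sqrt(N - 253)/4 = sqrt(-253 + N)/4)
(-34532 + f(-215, -687))*(D(77) - 183916) = (-34532 + sqrt(-253 - 687)/4)*((2 + 11*77) - 183916) = (-34532 + sqrt(-940)/4)*((2 + 847) - 183916) = (-34532 + (2*I*sqrt(235))/4)*(849 - 183916) = (-34532 + I*sqrt(235)/2)*(-183067) = 6321669644 - 183067*I*sqrt(235)/2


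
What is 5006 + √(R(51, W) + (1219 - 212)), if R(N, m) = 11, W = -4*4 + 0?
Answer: 5006 + √1018 ≈ 5037.9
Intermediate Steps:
W = -16 (W = -16 + 0 = -16)
5006 + √(R(51, W) + (1219 - 212)) = 5006 + √(11 + (1219 - 212)) = 5006 + √(11 + 1007) = 5006 + √1018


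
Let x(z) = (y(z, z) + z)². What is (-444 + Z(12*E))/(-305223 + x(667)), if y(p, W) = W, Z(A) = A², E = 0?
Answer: -444/1474333 ≈ -0.00030115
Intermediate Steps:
x(z) = 4*z² (x(z) = (z + z)² = (2*z)² = 4*z²)
(-444 + Z(12*E))/(-305223 + x(667)) = (-444 + (12*0)²)/(-305223 + 4*667²) = (-444 + 0²)/(-305223 + 4*444889) = (-444 + 0)/(-305223 + 1779556) = -444/1474333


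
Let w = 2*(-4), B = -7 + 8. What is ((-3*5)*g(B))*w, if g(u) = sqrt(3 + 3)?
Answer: 120*sqrt(6) ≈ 293.94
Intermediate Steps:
B = 1
w = -8
g(u) = sqrt(6)
((-3*5)*g(B))*w = ((-3*5)*sqrt(6))*(-8) = -15*sqrt(6)*(-8) = 120*sqrt(6)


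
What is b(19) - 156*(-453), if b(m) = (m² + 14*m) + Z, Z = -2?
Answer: 71293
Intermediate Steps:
b(m) = -2 + m² + 14*m (b(m) = (m² + 14*m) - 2 = -2 + m² + 14*m)
b(19) - 156*(-453) = (-2 + 19² + 14*19) - 156*(-453) = (-2 + 361 + 266) + 70668 = 625 + 70668 = 71293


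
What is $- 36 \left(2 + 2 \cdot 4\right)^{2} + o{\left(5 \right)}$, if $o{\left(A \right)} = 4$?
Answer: $-3596$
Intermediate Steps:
$- 36 \left(2 + 2 \cdot 4\right)^{2} + o{\left(5 \right)} = - 36 \left(2 + 2 \cdot 4\right)^{2} + 4 = - 36 \left(2 + 8\right)^{2} + 4 = - 36 \cdot 10^{2} + 4 = \left(-36\right) 100 + 4 = -3600 + 4 = -3596$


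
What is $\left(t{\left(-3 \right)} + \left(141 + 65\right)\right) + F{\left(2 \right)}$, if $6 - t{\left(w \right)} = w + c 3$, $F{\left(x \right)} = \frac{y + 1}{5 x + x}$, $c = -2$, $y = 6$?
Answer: $\frac{2659}{12} \approx 221.58$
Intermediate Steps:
$F{\left(x \right)} = \frac{7}{6 x}$ ($F{\left(x \right)} = \frac{6 + 1}{5 x + x} = \frac{7}{6 x}$)
$t{\left(w \right)} = 12 - w$ ($t{\left(w \right)} = 6 - \left(w - 6\right) = 6 - \left(-6 + w\right) = 12 - w$)
$\left(t{\left(-3 \right)} + \left(141 + 65\right)\right) + F{\left(2 \right)} = \left(\left(12 - -3\right) + \left(141 + 65\right)\right) + \frac{7}{6 \cdot 2} = \left(\left(12 + 3\right) + 206\right) + \frac{7}{6} \cdot \frac{1}{2} = \left(15 + 206\right) + \frac{7}{12} = 221 + \frac{7}{12} = \frac{2659}{12}$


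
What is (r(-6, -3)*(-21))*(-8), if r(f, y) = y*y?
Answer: 1512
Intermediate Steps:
r(f, y) = y²
(r(-6, -3)*(-21))*(-8) = ((-3)²*(-21))*(-8) = (9*(-21))*(-8) = -189*(-8) = 1512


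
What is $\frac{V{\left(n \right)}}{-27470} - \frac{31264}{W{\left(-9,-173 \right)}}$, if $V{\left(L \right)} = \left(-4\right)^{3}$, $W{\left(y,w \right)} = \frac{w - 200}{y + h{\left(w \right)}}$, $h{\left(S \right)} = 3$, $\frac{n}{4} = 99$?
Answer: $- \frac{2576454304}{5123155} \approx -502.9$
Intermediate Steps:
$n = 396$ ($n = 4 \cdot 99 = 396$)
$W{\left(y,w \right)} = \frac{-200 + w}{3 + y}$ ($W{\left(y,w \right)} = \frac{w - 200}{y + 3} = \frac{-200 + w}{3 + y}$)
$V{\left(L \right)} = -64$
$\frac{V{\left(n \right)}}{-27470} - \frac{31264}{W{\left(-9,-173 \right)}} = - \frac{64}{-27470} - \frac{31264}{\frac{1}{3 - 9} \left(-200 - 173\right)} = \left(-64\right) \left(- \frac{1}{27470}\right) - \frac{31264}{\frac{1}{-6} \left(-373\right)} = \frac{32}{13735} - \frac{31264}{\left(- \frac{1}{6}\right) \left(-373\right)} = \frac{32}{13735} - \frac{31264}{\frac{373}{6}} = \frac{32}{13735} - \frac{187584}{373} = - \frac{2576454304}{5123155}$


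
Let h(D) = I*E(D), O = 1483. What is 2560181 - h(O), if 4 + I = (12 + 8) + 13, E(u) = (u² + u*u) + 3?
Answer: -124998668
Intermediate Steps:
E(u) = 3 + 2*u² (E(u) = (u² + u²) + 3 = 2*u² + 3 = 3 + 2*u²)
I = 29 (I = -4 + ((12 + 8) + 13) = -4 + (20 + 13) = -4 + 33 = 29)
h(D) = 87 + 58*D² (h(D) = 29*(3 + 2*D²) = 87 + 58*D²)
2560181 - h(O) = 2560181 - (87 + 58*1483²) = 2560181 - (87 + 58*2199289) = 2560181 - (87 + 127558762) = 2560181 - 1*127558849 = 2560181 - 127558849 = -124998668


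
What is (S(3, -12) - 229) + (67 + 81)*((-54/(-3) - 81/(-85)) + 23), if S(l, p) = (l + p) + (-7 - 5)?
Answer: 506518/85 ≈ 5959.0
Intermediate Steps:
S(l, p) = -12 + l + p (S(l, p) = (l + p) - 12 = -12 + l + p)
(S(3, -12) - 229) + (67 + 81)*((-54/(-3) - 81/(-85)) + 23) = ((-12 + 3 - 12) - 229) + (67 + 81)*((-54/(-3) - 81/(-85)) + 23) = (-21 - 229) + 148*((-54*(-1/3) - 81*(-1/85)) + 23) = -250 + 148*((18 + 81/85) + 23) = -250 + 148*(1611/85 + 23) = -250 + 148*(3566/85) = -250 + 527768/85 = 506518/85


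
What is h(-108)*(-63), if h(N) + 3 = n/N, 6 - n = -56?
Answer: 1351/6 ≈ 225.17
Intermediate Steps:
n = 62 (n = 6 - 1*(-56) = 6 + 56 = 62)
h(N) = -3 + 62/N
h(-108)*(-63) = (-3 + 62/(-108))*(-63) = (-3 + 62*(-1/108))*(-63) = (-3 - 31/54)*(-63) = -193/54*(-63) = 1351/6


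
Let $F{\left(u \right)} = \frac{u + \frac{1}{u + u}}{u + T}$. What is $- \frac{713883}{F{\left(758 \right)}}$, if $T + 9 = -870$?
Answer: $\frac{43650613996}{383043} \approx 1.1396 \cdot 10^{5}$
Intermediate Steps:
$T = -879$ ($T = -9 - 870 = -879$)
$F{\left(u \right)} = \frac{u + \frac{1}{2 u}}{-879 + u}$ ($F{\left(u \right)} = \frac{u + \frac{1}{u + u}}{u - 879} = \frac{u + \frac{1}{2 u}}{-879 + u}$)
$- \frac{713883}{F{\left(758 \right)}} = - \frac{713883}{\frac{1}{758} \frac{1}{-879 + 758} \left(\frac{1}{2} + 758^{2}\right)} = - \frac{713883}{\frac{1}{758} \frac{1}{-121} \left(\frac{1}{2} + 574564\right)} = - \frac{713883}{\frac{1}{758} \left(- \frac{1}{121}\right) \frac{1149129}{2}} = - \frac{713883}{- \frac{1149129}{183436}} = \left(-713883\right) \left(- \frac{183436}{1149129}\right) = \frac{43650613996}{383043}$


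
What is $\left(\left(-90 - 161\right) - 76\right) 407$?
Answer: $-133089$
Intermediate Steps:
$\left(\left(-90 - 161\right) - 76\right) 407 = \left(-251 - 76\right) 407 = \left(-327\right) 407 = -133089$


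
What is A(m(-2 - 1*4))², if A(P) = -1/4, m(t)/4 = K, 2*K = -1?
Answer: 1/16 ≈ 0.062500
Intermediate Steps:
K = -½ (K = (½)*(-1) = -½ ≈ -0.50000)
m(t) = -2 (m(t) = 4*(-½) = -2)
A(P) = -¼ (A(P) = -1*¼ = -¼)
A(m(-2 - 1*4))² = (-¼)² = 1/16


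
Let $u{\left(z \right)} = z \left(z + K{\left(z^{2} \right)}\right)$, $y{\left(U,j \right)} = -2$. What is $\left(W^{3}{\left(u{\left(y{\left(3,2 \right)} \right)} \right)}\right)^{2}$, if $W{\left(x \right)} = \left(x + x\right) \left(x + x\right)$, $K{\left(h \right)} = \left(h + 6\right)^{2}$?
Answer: $13165361972911066876932454875136$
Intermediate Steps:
$K{\left(h \right)} = \left(6 + h\right)^{2}$
$u{\left(z \right)} = z \left(z + \left(6 + z^{2}\right)^{2}\right)$
$W{\left(x \right)} = 4 x^{2}$ ($W{\left(x \right)} = 2 x 2 x = 4 x^{2}$)
$\left(W^{3}{\left(u{\left(y{\left(3,2 \right)} \right)} \right)}\right)^{2} = \left(\left(4 \left(- 2 \left(-2 + \left(6 + \left(-2\right)^{2}\right)^{2}\right)\right)^{2}\right)^{3}\right)^{2} = \left(\left(4 \left(- 2 \left(-2 + \left(6 + 4\right)^{2}\right)\right)^{2}\right)^{3}\right)^{2} = \left(\left(4 \left(- 2 \left(-2 + 10^{2}\right)\right)^{2}\right)^{3}\right)^{2} = \left(\left(4 \left(- 2 \left(-2 + 100\right)\right)^{2}\right)^{3}\right)^{2} = \left(\left(4 \left(\left(-2\right) 98\right)^{2}\right)^{3}\right)^{2} = \left(\left(4 \left(-196\right)^{2}\right)^{3}\right)^{2} = \left(\left(4 \cdot 38416\right)^{3}\right)^{2} = \left(153664^{3}\right)^{2} = 3628410392018944^{2} = 13165361972911066876932454875136$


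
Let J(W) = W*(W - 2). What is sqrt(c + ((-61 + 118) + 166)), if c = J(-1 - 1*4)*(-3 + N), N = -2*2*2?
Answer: 9*I*sqrt(2) ≈ 12.728*I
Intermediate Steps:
N = -8 (N = -4*2 = -8)
J(W) = W*(-2 + W)
c = -385 (c = ((-1 - 1*4)*(-2 + (-1 - 1*4)))*(-3 - 8) = ((-1 - 4)*(-2 + (-1 - 4)))*(-11) = -5*(-2 - 5)*(-11) = -5*(-7)*(-11) = 35*(-11) = -385)
sqrt(c + ((-61 + 118) + 166)) = sqrt(-385 + ((-61 + 118) + 166)) = sqrt(-385 + (57 + 166)) = sqrt(-385 + 223) = sqrt(-162) = 9*I*sqrt(2)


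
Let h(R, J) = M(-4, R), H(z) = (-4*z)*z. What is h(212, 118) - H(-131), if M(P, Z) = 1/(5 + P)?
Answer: 68645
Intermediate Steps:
H(z) = -4*z**2
h(R, J) = 1 (h(R, J) = 1/(5 - 4) = 1/1 = 1)
h(212, 118) - H(-131) = 1 - (-4)*(-131)**2 = 1 - (-4)*17161 = 1 - 1*(-68644) = 1 + 68644 = 68645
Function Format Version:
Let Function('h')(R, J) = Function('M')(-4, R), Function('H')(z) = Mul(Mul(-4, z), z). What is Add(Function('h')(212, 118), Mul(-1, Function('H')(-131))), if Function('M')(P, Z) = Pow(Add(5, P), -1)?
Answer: 68645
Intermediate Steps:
Function('H')(z) = Mul(-4, Pow(z, 2))
Function('h')(R, J) = 1 (Function('h')(R, J) = Pow(Add(5, -4), -1) = Pow(1, -1) = 1)
Add(Function('h')(212, 118), Mul(-1, Function('H')(-131))) = Add(1, Mul(-1, Mul(-4, Pow(-131, 2)))) = Add(1, Mul(-1, Mul(-4, 17161))) = Add(1, Mul(-1, -68644)) = Add(1, 68644) = 68645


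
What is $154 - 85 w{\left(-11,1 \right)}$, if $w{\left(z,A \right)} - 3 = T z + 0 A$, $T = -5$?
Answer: $-4776$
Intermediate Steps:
$w{\left(z,A \right)} = 3 - 5 z$ ($w{\left(z,A \right)} = 3 + \left(- 5 z + 0 A\right) = 3 + \left(- 5 z + 0\right) = 3 - 5 z$)
$154 - 85 w{\left(-11,1 \right)} = 154 - 85 \left(3 - -55\right) = 154 - 85 \left(3 + 55\right) = 154 - 4930 = -4776$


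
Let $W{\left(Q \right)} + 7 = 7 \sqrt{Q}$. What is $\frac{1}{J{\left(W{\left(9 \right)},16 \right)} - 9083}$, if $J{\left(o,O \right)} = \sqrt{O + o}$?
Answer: $- \frac{9083}{82500859} - \frac{\sqrt{30}}{82500859} \approx -0.00011016$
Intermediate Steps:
$W{\left(Q \right)} = -7 + 7 \sqrt{Q}$
$\frac{1}{J{\left(W{\left(9 \right)},16 \right)} - 9083} = \frac{1}{\sqrt{16 - \left(7 - 7 \sqrt{9}\right)} - 9083} = \frac{1}{\sqrt{16 + \left(-7 + 7 \cdot 3\right)} - 9083} = \frac{1}{\sqrt{16 + \left(-7 + 21\right)} - 9083} = \frac{1}{\sqrt{16 + 14} - 9083} = \frac{1}{\sqrt{30} - 9083} = \frac{1}{-9083 + \sqrt{30}}$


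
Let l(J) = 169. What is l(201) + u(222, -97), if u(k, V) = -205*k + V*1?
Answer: -45438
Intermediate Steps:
u(k, V) = V - 205*k (u(k, V) = -205*k + V = V - 205*k)
l(201) + u(222, -97) = 169 + (-97 - 205*222) = 169 + (-97 - 45510) = 169 - 45607 = -45438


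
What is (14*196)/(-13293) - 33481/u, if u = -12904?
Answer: 58522051/24504696 ≈ 2.3882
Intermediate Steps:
(14*196)/(-13293) - 33481/u = (14*196)/(-13293) - 33481/(-12904) = 2744*(-1/13293) - 33481*(-1/12904) = -392/1899 + 33481/12904 = 58522051/24504696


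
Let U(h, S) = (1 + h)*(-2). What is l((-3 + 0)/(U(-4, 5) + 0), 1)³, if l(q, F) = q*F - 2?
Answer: -125/8 ≈ -15.625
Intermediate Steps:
U(h, S) = -2 - 2*h
l(q, F) = -2 + F*q (l(q, F) = F*q - 2 = -2 + F*q)
l((-3 + 0)/(U(-4, 5) + 0), 1)³ = (-2 + 1*((-3 + 0)/((-2 - 2*(-4)) + 0)))³ = (-2 + 1*(-3/((-2 + 8) + 0)))³ = (-2 + 1*(-3/(6 + 0)))³ = (-2 + 1*(-3/6))³ = (-2 + 1*(-3*⅙))³ = (-2 + 1*(-½))³ = (-2 - ½)³ = (-5/2)³ = -125/8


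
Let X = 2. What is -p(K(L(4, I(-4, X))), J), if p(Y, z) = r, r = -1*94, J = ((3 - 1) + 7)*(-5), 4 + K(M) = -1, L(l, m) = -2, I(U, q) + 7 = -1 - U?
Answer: 94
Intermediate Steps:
I(U, q) = -8 - U (I(U, q) = -7 + (-1 - U) = -8 - U)
K(M) = -5 (K(M) = -4 - 1 = -5)
J = -45 (J = (2 + 7)*(-5) = 9*(-5) = -45)
r = -94
p(Y, z) = -94
-p(K(L(4, I(-4, X))), J) = -1*(-94) = 94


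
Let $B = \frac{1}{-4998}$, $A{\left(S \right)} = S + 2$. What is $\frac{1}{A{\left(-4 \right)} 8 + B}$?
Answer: $- \frac{4998}{79969} \approx -0.062499$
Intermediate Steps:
$A{\left(S \right)} = 2 + S$
$B = - \frac{1}{4998} \approx -0.00020008$
$\frac{1}{A{\left(-4 \right)} 8 + B} = \frac{1}{\left(2 - 4\right) 8 - \frac{1}{4998}} = \frac{1}{\left(-2\right) 8 - \frac{1}{4998}} = \frac{1}{-16 - \frac{1}{4998}} = \frac{1}{- \frac{79969}{4998}} = - \frac{4998}{79969}$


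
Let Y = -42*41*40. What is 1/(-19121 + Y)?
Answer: -1/88001 ≈ -1.1364e-5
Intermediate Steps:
Y = -68880 (Y = -1722*40 = -68880)
1/(-19121 + Y) = 1/(-19121 - 68880) = 1/(-88001) = -1/88001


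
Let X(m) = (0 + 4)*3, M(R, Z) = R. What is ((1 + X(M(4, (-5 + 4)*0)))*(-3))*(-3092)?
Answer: 120588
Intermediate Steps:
X(m) = 12 (X(m) = 4*3 = 12)
((1 + X(M(4, (-5 + 4)*0)))*(-3))*(-3092) = ((1 + 12)*(-3))*(-3092) = (13*(-3))*(-3092) = -39*(-3092) = 120588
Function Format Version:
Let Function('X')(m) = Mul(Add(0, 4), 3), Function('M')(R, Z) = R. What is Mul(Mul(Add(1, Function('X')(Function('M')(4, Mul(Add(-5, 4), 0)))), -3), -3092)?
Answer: 120588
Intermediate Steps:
Function('X')(m) = 12 (Function('X')(m) = Mul(4, 3) = 12)
Mul(Mul(Add(1, Function('X')(Function('M')(4, Mul(Add(-5, 4), 0)))), -3), -3092) = Mul(Mul(Add(1, 12), -3), -3092) = Mul(Mul(13, -3), -3092) = Mul(-39, -3092) = 120588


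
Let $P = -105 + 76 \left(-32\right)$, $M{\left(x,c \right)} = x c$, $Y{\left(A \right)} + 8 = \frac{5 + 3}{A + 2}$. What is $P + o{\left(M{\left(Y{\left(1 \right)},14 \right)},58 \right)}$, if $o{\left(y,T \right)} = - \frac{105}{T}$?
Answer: $- \frac{147251}{58} \approx -2538.8$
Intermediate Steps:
$Y{\left(A \right)} = -8 + \frac{8}{2 + A}$ ($Y{\left(A \right)} = -8 + \frac{5 + 3}{A + 2} = -8 + \frac{8}{2 + A}$)
$M{\left(x,c \right)} = c x$
$P = -2537$ ($P = -105 - 2432 = -2537$)
$P + o{\left(M{\left(Y{\left(1 \right)},14 \right)},58 \right)} = -2537 - \frac{105}{58} = - \frac{147251}{58}$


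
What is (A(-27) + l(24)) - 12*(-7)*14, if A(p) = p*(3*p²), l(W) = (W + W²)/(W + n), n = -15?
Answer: -173419/3 ≈ -57806.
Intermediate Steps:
l(W) = (W + W²)/(-15 + W) (l(W) = (W + W²)/(W - 15) = (W + W²)/(-15 + W))
A(p) = 3*p³
(A(-27) + l(24)) - 12*(-7)*14 = (3*(-27)³ + 24*(1 + 24)/(-15 + 24)) - 12*(-7)*14 = (3*(-19683) + 24*25/9) + 84*14 = (-59049 + 24*(⅑)*25) + 1176 = (-59049 + 200/3) + 1176 = -176947/3 + 1176 = -173419/3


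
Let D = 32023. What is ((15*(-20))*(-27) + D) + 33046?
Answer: 73169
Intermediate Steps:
((15*(-20))*(-27) + D) + 33046 = ((15*(-20))*(-27) + 32023) + 33046 = (-300*(-27) + 32023) + 33046 = (8100 + 32023) + 33046 = 40123 + 33046 = 73169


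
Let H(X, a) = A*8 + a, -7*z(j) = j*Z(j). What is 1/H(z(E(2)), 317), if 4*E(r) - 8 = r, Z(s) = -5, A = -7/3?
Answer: 3/895 ≈ 0.0033520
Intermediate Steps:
A = -7/3 (A = -7*⅓ = -7/3 ≈ -2.3333)
E(r) = 2 + r/4
z(j) = 5*j/7 (z(j) = -j*(-5)/7 = -(-5)*j/7 = 5*j/7)
H(X, a) = -56/3 + a (H(X, a) = -7/3*8 + a = -56/3 + a)
1/H(z(E(2)), 317) = 1/(-56/3 + 317) = 1/(895/3) = 3/895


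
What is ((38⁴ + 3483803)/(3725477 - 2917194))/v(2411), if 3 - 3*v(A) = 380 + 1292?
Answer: -16706817/1349024327 ≈ -0.012384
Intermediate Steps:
v(A) = -1669/3 (v(A) = 1 - (380 + 1292)/3 = 1 - ⅓*1672 = 1 - 1672/3 = -1669/3)
((38⁴ + 3483803)/(3725477 - 2917194))/v(2411) = ((38⁴ + 3483803)/(3725477 - 2917194))/(-1669/3) = ((2085136 + 3483803)/808283)*(-3/1669) = (5568939*(1/808283))*(-3/1669) = (5568939/808283)*(-3/1669) = -16706817/1349024327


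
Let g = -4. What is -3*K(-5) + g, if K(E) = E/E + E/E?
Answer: -10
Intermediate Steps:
K(E) = 2 (K(E) = 1 + 1 = 2)
-3*K(-5) + g = -3*2 - 4 = -6 - 4 = -10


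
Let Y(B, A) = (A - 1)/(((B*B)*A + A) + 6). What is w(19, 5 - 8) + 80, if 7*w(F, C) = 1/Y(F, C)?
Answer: 830/7 ≈ 118.57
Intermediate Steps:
Y(B, A) = (-1 + A)/(6 + A + A*B**2) (Y(B, A) = (-1 + A)/((B**2*A + A) + 6) = (-1 + A)/((A*B**2 + A) + 6) = (-1 + A)/((A + A*B**2) + 6) = (-1 + A)/(6 + A + A*B**2))
w(F, C) = (6 + C + C*F**2)/(7*(-1 + C)) (w(F, C) = 1/(7*(((-1 + C)/(6 + C + C*F**2)))) = ((6 + C + C*F**2)/(-1 + C))/7 = (6 + C + C*F**2)/(7*(-1 + C)))
w(19, 5 - 8) + 80 = (6 + (5 - 8) + (5 - 8)*19**2)/(7*(-1 + (5 - 8))) + 80 = (6 - 3 - 3*361)/(7*(-1 - 3)) + 80 = (1/7)*(6 - 3 - 1083)/(-4) + 80 = (1/7)*(-1/4)*(-1080) + 80 = 270/7 + 80 = 830/7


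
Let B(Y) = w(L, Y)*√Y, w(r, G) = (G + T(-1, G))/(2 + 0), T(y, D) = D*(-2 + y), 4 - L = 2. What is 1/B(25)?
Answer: -1/125 ≈ -0.0080000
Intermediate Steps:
L = 2 (L = 4 - 1*2 = 4 - 2 = 2)
w(r, G) = -G (w(r, G) = (G + G*(-2 - 1))/(2 + 0) = (G + G*(-3))/2 = (G - 3*G)*(½) = -2*G*(½) = -G)
B(Y) = -Y^(3/2) (B(Y) = (-Y)*√Y = -Y^(3/2))
1/B(25) = 1/(-25^(3/2)) = 1/(-1*125) = 1/(-125) = -1/125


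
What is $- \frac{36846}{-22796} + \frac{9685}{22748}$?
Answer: $\frac{264738017}{129640852} \approx 2.0421$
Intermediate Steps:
$- \frac{36846}{-22796} + \frac{9685}{22748} = \left(-36846\right) \left(- \frac{1}{22796}\right) + 9685 \cdot \frac{1}{22748} = \frac{18423}{11398} + \frac{9685}{22748} = \frac{264738017}{129640852}$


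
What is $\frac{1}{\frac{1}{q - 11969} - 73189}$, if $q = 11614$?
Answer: $- \frac{355}{25982096} \approx -1.3663 \cdot 10^{-5}$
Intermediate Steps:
$\frac{1}{\frac{1}{q - 11969} - 73189} = \frac{1}{\frac{1}{11614 - 11969} - 73189} = \frac{1}{\frac{1}{-355} - 73189} = \frac{1}{- \frac{1}{355} - 73189} = \frac{1}{- \frac{25982096}{355}} = - \frac{355}{25982096}$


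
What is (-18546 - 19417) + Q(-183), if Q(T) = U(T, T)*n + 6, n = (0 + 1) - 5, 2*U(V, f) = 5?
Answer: -37967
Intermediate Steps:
U(V, f) = 5/2 (U(V, f) = (½)*5 = 5/2)
n = -4 (n = 1 - 5 = -4)
Q(T) = -4 (Q(T) = (5/2)*(-4) + 6 = -10 + 6 = -4)
(-18546 - 19417) + Q(-183) = (-18546 - 19417) - 4 = -37963 - 4 = -37967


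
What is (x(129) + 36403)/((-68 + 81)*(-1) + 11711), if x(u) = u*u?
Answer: 26522/5849 ≈ 4.5344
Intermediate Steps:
x(u) = u²
(x(129) + 36403)/((-68 + 81)*(-1) + 11711) = (129² + 36403)/((-68 + 81)*(-1) + 11711) = (16641 + 36403)/(13*(-1) + 11711) = 53044/(-13 + 11711) = 53044/11698 = 53044*(1/11698) = 26522/5849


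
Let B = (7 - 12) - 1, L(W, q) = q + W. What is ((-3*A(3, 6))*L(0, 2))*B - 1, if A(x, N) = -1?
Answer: -37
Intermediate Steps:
L(W, q) = W + q
B = -6 (B = -5 - 1 = -6)
((-3*A(3, 6))*L(0, 2))*B - 1 = ((-3*(-1))*(0 + 2))*(-6) - 1 = (3*2)*(-6) - 1 = 6*(-6) - 1 = -36 - 1 = -37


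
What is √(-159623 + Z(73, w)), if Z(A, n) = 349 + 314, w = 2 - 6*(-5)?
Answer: 4*I*√9935 ≈ 398.7*I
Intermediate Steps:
w = 32 (w = 2 + 30 = 32)
Z(A, n) = 663
√(-159623 + Z(73, w)) = √(-159623 + 663) = √(-158960) = 4*I*√9935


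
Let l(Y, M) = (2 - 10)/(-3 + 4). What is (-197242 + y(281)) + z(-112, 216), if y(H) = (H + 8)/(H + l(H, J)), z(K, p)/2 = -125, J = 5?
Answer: -53915027/273 ≈ -1.9749e+5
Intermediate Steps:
l(Y, M) = -8 (l(Y, M) = -8/1 = -8*1 = -8)
z(K, p) = -250 (z(K, p) = 2*(-125) = -250)
y(H) = (8 + H)/(-8 + H) (y(H) = (H + 8)/(H - 8) = (8 + H)/(-8 + H))
(-197242 + y(281)) + z(-112, 216) = (-197242 + (8 + 281)/(-8 + 281)) - 250 = (-197242 + 289/273) - 250 = -53846777/273 - 250 = -53915027/273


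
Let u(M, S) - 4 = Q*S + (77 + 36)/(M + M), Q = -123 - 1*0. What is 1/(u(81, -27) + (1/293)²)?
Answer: 13907538/46252264949 ≈ 0.00030069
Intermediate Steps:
Q = -123 (Q = -123 + 0 = -123)
u(M, S) = 4 - 123*S + 113/(2*M) (u(M, S) = 4 + (-123*S + (77 + 36)/(M + M)) = 4 + (-123*S + 113/((2*M))) = 4 + (-123*S + 113*(1/(2*M))) = 4 + (-123*S + 113/(2*M)) = 4 - 123*S + 113/(2*M))
1/(u(81, -27) + (1/293)²) = 1/((4 - 123*(-27) + (113/2)/81) + (1/293)²) = 1/((4 + 3321 + (113/2)*(1/81)) + (1/293)²) = 1/((4 + 3321 + 113/162) + 1/85849) = 1/(538763/162 + 1/85849) = 1/(46252264949/13907538) = 13907538/46252264949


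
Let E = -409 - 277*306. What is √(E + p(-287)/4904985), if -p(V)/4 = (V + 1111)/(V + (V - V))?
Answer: I*√168783856991550003051555/1407730695 ≈ 291.84*I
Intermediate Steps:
p(V) = -4*(1111 + V)/V (p(V) = -4*(V + 1111)/(V + (V - V)) = -4*(1111 + V)/(V + 0) = -4*(1111 + V)/V)
E = -85171 (E = -409 - 84762 = -85171)
√(E + p(-287)/4904985) = √(-85171 + (-4 - 4444/(-287))/4904985) = √(-85171 + (-4 - 4444*(-1/287))*(1/4904985)) = √(-85171 + (-4 + 4444/287)*(1/4904985)) = √(-85171 + (3296/287)*(1/4904985)) = √(-85171 + 3296/1407730695) = √(-119897831020549/1407730695) = I*√168783856991550003051555/1407730695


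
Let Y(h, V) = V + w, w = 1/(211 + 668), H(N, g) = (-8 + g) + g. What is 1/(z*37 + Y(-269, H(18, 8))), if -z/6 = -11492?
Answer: 879/2242532929 ≈ 3.9197e-7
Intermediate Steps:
z = 68952 (z = -6*(-11492) = 68952)
H(N, g) = -8 + 2*g
w = 1/879 ≈ 0.0011377
Y(h, V) = 1/879 + V (Y(h, V) = V + 1/879 = 1/879 + V)
1/(z*37 + Y(-269, H(18, 8))) = 1/(68952*37 + (1/879 + (-8 + 2*8))) = 1/(2551224 + (1/879 + (-8 + 16))) = 1/(2551224 + (1/879 + 8)) = 1/(2551224 + 7033/879) = 1/(2242532929/879) = 879/2242532929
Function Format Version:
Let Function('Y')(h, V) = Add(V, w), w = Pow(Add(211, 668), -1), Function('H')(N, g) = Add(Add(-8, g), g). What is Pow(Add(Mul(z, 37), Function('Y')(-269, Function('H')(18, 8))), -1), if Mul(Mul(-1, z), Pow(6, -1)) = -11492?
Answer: Rational(879, 2242532929) ≈ 3.9197e-7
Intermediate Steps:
z = 68952 (z = Mul(-6, -11492) = 68952)
Function('H')(N, g) = Add(-8, Mul(2, g))
w = Rational(1, 879) (w = Pow(879, -1) = Rational(1, 879) ≈ 0.0011377)
Function('Y')(h, V) = Add(Rational(1, 879), V) (Function('Y')(h, V) = Add(V, Rational(1, 879)) = Add(Rational(1, 879), V))
Pow(Add(Mul(z, 37), Function('Y')(-269, Function('H')(18, 8))), -1) = Pow(Add(Mul(68952, 37), Add(Rational(1, 879), Add(-8, Mul(2, 8)))), -1) = Pow(Add(2551224, Add(Rational(1, 879), Add(-8, 16))), -1) = Pow(Add(2551224, Add(Rational(1, 879), 8)), -1) = Pow(Add(2551224, Rational(7033, 879)), -1) = Pow(Rational(2242532929, 879), -1) = Rational(879, 2242532929)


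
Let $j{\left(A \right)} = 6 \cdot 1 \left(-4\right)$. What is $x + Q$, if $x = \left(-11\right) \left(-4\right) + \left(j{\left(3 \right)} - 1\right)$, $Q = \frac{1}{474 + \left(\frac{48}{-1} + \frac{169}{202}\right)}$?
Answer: $\frac{1638401}{86221} \approx 19.002$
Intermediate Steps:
$j{\left(A \right)} = -24$ ($j{\left(A \right)} = 6 \left(-4\right) = -24$)
$Q = \frac{202}{86221}$ ($Q = \frac{1}{474 + \left(48 \left(-1\right) + 169 \cdot \frac{1}{202}\right)} = \frac{1}{474 + \left(-48 + \frac{169}{202}\right)} = \frac{1}{474 - \frac{9527}{202}} = \frac{1}{\frac{86221}{202}} = \frac{202}{86221} \approx 0.0023428$)
$x = 19$ ($x = \left(-11\right) \left(-4\right) - 25 = 44 - 25 = 19$)
$x + Q = 19 + \frac{202}{86221} = \frac{1638401}{86221}$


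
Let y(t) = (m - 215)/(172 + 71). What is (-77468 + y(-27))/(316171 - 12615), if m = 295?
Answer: -4706161/18441027 ≈ -0.25520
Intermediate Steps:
y(t) = 80/243 (y(t) = (295 - 215)/(172 + 71) = 80/243)
(-77468 + y(-27))/(316171 - 12615) = (-77468 + 80/243)/(316171 - 12615) = -18824644/243/303556 = -18824644/243*1/303556 = -4706161/18441027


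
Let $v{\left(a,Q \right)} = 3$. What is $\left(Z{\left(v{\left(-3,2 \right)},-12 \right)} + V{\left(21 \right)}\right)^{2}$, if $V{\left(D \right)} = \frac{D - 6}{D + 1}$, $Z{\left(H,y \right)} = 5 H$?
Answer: $\frac{119025}{484} \approx 245.92$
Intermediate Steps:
$V{\left(D \right)} = \frac{-6 + D}{1 + D}$
$\left(Z{\left(v{\left(-3,2 \right)},-12 \right)} + V{\left(21 \right)}\right)^{2} = \left(5 \cdot 3 + \frac{-6 + 21}{1 + 21}\right)^{2} = \left(15 + \frac{1}{22} \cdot 15\right)^{2} = \left(15 + \frac{15}{22}\right)^{2} = \left(\frac{345}{22}\right)^{2} = \frac{119025}{484}$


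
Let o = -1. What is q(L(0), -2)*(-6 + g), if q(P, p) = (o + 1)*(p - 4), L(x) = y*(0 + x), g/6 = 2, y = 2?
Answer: 0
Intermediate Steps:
g = 12 (g = 6*2 = 12)
L(x) = 2*x (L(x) = 2*(0 + x) = 2*x)
q(P, p) = 0 (q(P, p) = (-1 + 1)*(p - 4) = 0*(-4 + p) = 0)
q(L(0), -2)*(-6 + g) = 0*(-6 + 12) = 0*6 = 0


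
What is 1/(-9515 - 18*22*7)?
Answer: -1/12287 ≈ -8.1387e-5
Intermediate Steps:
1/(-9515 - 18*22*7) = 1/(-9515 - 396*7) = 1/(-9515 - 2772) = 1/(-12287) = -1/12287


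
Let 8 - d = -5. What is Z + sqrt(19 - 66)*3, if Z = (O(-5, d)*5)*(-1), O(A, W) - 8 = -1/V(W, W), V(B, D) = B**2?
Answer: -6755/169 + 3*I*sqrt(47) ≈ -39.97 + 20.567*I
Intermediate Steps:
d = 13 (d = 8 - 1*(-5) = 8 + 5 = 13)
O(A, W) = 8 - 1/W**2 (O(A, W) = 8 - 1/(W**2) = 8 - 1/W**2)
Z = -6755/169 (Z = ((8 - 1/13**2)*5)*(-1) = ((8 - 1*1/169)*5)*(-1) = ((8 - 1/169)*5)*(-1) = ((1351/169)*5)*(-1) = (6755/169)*(-1) = -6755/169 ≈ -39.970)
Z + sqrt(19 - 66)*3 = -6755/169 + sqrt(19 - 66)*3 = -6755/169 + sqrt(-47)*3 = -6755/169 + (I*sqrt(47))*3 = -6755/169 + 3*I*sqrt(47)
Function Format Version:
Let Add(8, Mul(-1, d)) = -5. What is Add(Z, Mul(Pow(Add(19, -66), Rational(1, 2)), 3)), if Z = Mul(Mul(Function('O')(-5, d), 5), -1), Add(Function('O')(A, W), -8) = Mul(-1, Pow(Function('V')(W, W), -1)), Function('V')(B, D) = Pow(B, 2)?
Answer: Add(Rational(-6755, 169), Mul(3, I, Pow(47, Rational(1, 2)))) ≈ Add(-39.970, Mul(20.567, I))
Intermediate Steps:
d = 13 (d = Add(8, Mul(-1, -5)) = Add(8, 5) = 13)
Function('O')(A, W) = Add(8, Mul(-1, Pow(W, -2))) (Function('O')(A, W) = Add(8, Mul(-1, Pow(Pow(W, 2), -1))) = Add(8, Mul(-1, Pow(W, -2))))
Z = Rational(-6755, 169) (Z = Mul(Mul(Add(8, Mul(-1, Pow(13, -2))), 5), -1) = Mul(Mul(Add(8, Mul(-1, Rational(1, 169))), 5), -1) = Mul(Mul(Add(8, Rational(-1, 169)), 5), -1) = Mul(Mul(Rational(1351, 169), 5), -1) = Mul(Rational(6755, 169), -1) = Rational(-6755, 169) ≈ -39.970)
Add(Z, Mul(Pow(Add(19, -66), Rational(1, 2)), 3)) = Add(Rational(-6755, 169), Mul(Pow(Add(19, -66), Rational(1, 2)), 3)) = Add(Rational(-6755, 169), Mul(Pow(-47, Rational(1, 2)), 3)) = Add(Rational(-6755, 169), Mul(Mul(I, Pow(47, Rational(1, 2))), 3)) = Add(Rational(-6755, 169), Mul(3, I, Pow(47, Rational(1, 2))))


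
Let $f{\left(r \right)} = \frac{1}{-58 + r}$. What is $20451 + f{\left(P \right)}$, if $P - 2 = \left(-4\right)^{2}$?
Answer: $\frac{818039}{40} \approx 20451.0$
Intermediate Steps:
$P = 18$ ($P = 2 + \left(-4\right)^{2} = 2 + 16 = 18$)
$20451 + f{\left(P \right)} = 20451 + \frac{1}{-58 + 18} = 20451 + \frac{1}{-40} = 20451 - \frac{1}{40} = \frac{818039}{40}$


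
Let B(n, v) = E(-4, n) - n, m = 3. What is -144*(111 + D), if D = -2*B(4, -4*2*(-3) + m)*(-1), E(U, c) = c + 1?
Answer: -16272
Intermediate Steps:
E(U, c) = 1 + c
B(n, v) = 1 (B(n, v) = (1 + n) - n = 1)
D = 2 (D = -2*1*(-1) = -2*(-1) = 2)
-144*(111 + D) = -144*(111 + 2) = -144*113 = -16272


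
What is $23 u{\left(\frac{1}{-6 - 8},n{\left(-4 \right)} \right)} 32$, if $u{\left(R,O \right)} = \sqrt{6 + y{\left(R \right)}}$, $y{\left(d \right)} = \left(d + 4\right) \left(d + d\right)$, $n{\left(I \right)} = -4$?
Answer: $\frac{368 \sqrt{1066}}{7} \approx 1716.4$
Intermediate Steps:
$y{\left(d \right)} = 2 d \left(4 + d\right)$ ($y{\left(d \right)} = \left(4 + d\right) 2 d = 2 d \left(4 + d\right)$)
$u{\left(R,O \right)} = \sqrt{6 + 2 R \left(4 + R\right)}$
$23 u{\left(\frac{1}{-6 - 8},n{\left(-4 \right)} \right)} 32 = 23 \sqrt{2} \sqrt{3 + \frac{4 + \frac{1}{-6 - 8}}{-6 - 8}} \cdot 32 = 23 \sqrt{2} \sqrt{3 + \frac{4 + \frac{1}{-14}}{-14}} \cdot 32 = 23 \sqrt{2} \sqrt{3 - \frac{4 - \frac{1}{14}}{14}} \cdot 32 = 23 \sqrt{2} \sqrt{3 - \frac{55}{196}} \cdot 32 = 23 \sqrt{2} \sqrt{\frac{533}{196}} \cdot 32 = 23 \sqrt{2} \frac{\sqrt{533}}{14} \cdot 32 = 23 \frac{\sqrt{1066}}{14} \cdot 32 = \frac{23 \sqrt{1066}}{14} \cdot 32 = \frac{368 \sqrt{1066}}{7}$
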